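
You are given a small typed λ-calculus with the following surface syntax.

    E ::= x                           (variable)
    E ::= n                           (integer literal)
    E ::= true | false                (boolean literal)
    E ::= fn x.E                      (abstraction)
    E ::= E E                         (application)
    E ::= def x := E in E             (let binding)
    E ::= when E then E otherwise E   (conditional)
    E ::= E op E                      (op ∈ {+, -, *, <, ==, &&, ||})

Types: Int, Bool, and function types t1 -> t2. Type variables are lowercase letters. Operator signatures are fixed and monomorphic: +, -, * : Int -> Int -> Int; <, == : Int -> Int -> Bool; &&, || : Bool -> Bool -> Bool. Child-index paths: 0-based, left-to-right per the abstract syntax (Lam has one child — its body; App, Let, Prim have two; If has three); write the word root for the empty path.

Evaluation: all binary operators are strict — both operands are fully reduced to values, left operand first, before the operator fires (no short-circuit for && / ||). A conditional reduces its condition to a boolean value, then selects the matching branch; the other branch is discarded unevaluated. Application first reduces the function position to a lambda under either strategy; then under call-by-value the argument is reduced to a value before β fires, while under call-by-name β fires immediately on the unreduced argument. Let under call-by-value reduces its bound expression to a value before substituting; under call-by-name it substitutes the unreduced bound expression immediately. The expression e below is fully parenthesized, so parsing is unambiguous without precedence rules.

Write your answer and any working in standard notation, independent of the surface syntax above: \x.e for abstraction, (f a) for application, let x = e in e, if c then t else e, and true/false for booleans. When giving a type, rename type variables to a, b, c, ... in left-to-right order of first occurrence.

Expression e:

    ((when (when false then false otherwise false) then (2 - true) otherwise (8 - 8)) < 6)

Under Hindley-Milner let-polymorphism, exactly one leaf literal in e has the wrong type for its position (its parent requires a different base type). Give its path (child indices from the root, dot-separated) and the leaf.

Answer: 0.1.1 : true

Trace:
  unify Bool ~ Bool
  unify Bool ~ Bool
  unify Bool ~ Bool
  unify Int ~ Int
  unify Bool ~ Int
  FAIL: mismatch Bool ~ Int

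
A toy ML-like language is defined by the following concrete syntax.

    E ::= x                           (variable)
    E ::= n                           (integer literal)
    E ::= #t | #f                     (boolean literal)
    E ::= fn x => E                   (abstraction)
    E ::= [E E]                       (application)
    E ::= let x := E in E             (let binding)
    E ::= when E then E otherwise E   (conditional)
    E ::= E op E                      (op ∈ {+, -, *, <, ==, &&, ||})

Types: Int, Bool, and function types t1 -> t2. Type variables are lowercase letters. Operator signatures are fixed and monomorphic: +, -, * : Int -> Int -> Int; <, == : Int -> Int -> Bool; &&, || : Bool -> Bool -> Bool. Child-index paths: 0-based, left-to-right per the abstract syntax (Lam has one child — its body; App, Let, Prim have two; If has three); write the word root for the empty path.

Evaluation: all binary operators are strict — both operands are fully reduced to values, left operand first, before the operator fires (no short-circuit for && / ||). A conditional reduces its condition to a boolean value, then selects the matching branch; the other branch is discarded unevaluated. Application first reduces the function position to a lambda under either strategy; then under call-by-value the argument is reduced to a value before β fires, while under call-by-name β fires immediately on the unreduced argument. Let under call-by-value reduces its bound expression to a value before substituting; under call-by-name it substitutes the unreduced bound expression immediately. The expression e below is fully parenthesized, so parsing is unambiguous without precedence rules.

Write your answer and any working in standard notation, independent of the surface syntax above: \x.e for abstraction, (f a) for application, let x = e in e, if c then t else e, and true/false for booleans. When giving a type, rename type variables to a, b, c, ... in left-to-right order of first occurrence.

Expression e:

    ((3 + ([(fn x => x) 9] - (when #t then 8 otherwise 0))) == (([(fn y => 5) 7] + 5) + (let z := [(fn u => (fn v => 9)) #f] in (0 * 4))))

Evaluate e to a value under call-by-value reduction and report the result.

Trace:
step 0: ((3 + (((\x.x) 9) - (if true then 8 else 0))) == ((((\y.5) 7) + 5) + (let z = ((\u.(\v.9)) false) in (0 * 4))))
step 1: [beta@0.1.0] ((3 + (9 - (if true then 8 else 0))) == ((((\y.5) 7) + 5) + (let z = ((\u.(\v.9)) false) in (0 * 4))))
step 2: [if@0.1.1] ((3 + (9 - 8)) == ((((\y.5) 7) + 5) + (let z = ((\u.(\v.9)) false) in (0 * 4))))
step 3: [delta@0.1] ((3 + 1) == ((((\y.5) 7) + 5) + (let z = ((\u.(\v.9)) false) in (0 * 4))))
step 4: [delta@0] (4 == ((((\y.5) 7) + 5) + (let z = ((\u.(\v.9)) false) in (0 * 4))))
step 5: [beta@1.0.0] (4 == ((5 + 5) + (let z = ((\u.(\v.9)) false) in (0 * 4))))
step 6: [delta@1.0] (4 == (10 + (let z = ((\u.(\v.9)) false) in (0 * 4))))
step 7: [beta@1.1.0] (4 == (10 + (let z = (\v.9) in (0 * 4))))
step 8: [let@1.1] (4 == (10 + (0 * 4)))
step 9: [delta@1.1] (4 == (10 + 0))
step 10: [delta@1] (4 == 10)
step 11: [delta@root] false

Answer: false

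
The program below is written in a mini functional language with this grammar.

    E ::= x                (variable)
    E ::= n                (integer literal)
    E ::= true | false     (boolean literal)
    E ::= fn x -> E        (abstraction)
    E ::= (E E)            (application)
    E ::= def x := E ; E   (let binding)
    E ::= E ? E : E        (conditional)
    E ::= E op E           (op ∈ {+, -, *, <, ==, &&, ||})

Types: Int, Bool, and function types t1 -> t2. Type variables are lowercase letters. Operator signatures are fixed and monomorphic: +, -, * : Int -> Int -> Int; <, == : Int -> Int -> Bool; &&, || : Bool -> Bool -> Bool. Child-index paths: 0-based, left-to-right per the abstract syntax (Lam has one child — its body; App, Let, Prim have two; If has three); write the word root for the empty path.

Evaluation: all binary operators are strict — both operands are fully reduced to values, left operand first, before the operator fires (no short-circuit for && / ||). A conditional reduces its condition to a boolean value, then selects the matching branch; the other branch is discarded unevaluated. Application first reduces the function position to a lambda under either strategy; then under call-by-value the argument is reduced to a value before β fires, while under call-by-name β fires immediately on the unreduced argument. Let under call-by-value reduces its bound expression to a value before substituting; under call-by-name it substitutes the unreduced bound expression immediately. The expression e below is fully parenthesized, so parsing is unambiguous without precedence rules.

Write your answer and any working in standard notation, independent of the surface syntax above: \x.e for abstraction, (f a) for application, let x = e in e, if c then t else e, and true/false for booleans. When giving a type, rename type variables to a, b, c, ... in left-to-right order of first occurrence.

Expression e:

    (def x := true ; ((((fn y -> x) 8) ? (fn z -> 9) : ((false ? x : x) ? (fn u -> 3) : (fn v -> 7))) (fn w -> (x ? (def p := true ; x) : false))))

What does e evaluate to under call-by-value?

Derivation:
step 0: (let x = true in ((if ((\y.x) 8) then (\z.9) else (if (if false then x else x) then (\u.3) else (\v.7))) (\w.(if x then (let p = true in x) else false))))
step 1: [let@root] ((if ((\y.true) 8) then (\z.9) else (if (if false then true else true) then (\u.3) else (\v.7))) (\w.(if true then (let p = true in true) else false)))
step 2: [beta@0.0] ((if true then (\z.9) else (if (if false then true else true) then (\u.3) else (\v.7))) (\w.(if true then (let p = true in true) else false)))
step 3: [if@0] ((\z.9) (\w.(if true then (let p = true in true) else false)))
step 4: [beta@root] 9

Answer: 9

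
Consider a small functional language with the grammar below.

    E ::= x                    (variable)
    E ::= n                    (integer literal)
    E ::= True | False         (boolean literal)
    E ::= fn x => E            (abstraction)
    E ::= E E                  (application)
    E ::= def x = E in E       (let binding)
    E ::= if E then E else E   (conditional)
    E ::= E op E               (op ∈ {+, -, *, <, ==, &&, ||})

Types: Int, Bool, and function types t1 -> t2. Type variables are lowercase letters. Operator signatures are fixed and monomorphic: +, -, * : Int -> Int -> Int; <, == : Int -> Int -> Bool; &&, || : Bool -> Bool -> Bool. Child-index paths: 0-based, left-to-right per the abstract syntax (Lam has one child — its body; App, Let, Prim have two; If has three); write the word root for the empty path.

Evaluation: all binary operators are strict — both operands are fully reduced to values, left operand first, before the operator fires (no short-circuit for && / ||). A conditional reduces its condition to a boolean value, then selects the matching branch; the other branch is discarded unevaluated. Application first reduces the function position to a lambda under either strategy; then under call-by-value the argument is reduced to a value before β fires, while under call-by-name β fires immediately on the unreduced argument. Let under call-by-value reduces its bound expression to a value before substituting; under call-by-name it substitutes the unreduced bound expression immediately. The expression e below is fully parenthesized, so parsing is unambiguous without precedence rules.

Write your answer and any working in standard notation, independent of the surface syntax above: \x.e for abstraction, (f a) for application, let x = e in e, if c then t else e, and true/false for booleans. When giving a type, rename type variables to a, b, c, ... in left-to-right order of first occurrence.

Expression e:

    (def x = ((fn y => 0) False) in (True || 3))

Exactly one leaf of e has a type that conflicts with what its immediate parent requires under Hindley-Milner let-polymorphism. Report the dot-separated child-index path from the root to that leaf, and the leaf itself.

Answer: 1.1 : 3

Derivation:
\y._ : a -> Int
  unify a -> Int ~ Bool -> b
  unify a ~ Bool
  unify Int ~ b
_ _ : Int
let x : Int
  unify Bool ~ Bool
  unify Int ~ Bool
  FAIL: mismatch Int ~ Bool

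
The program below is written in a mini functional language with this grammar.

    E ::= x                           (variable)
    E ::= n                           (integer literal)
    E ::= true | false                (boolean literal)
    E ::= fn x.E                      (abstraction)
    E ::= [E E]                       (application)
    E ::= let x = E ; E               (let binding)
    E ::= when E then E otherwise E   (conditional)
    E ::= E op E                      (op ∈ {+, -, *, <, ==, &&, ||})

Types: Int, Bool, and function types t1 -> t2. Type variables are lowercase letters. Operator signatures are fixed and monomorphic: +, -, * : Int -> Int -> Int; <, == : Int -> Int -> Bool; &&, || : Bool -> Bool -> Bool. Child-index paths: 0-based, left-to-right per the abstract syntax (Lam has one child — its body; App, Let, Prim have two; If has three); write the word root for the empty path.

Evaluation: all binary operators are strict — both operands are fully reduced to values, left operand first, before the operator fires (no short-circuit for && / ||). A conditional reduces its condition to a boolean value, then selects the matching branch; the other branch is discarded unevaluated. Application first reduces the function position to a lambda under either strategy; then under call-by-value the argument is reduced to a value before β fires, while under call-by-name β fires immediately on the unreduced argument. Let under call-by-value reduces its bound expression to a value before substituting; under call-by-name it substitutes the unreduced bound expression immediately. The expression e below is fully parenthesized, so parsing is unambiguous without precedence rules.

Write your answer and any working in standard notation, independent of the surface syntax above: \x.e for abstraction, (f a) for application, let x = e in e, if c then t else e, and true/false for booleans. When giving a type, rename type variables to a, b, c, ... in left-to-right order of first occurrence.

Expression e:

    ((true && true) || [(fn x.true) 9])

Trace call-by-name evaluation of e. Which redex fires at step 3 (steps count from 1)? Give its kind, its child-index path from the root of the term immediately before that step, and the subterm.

Answer: delta at root : (true || true)

Derivation:
step 0: ((true && true) || ((\x.true) 9))
step 1: [delta@0] (true || ((\x.true) 9))
step 2: [beta@1] (true || true)
step 3: [delta@root] true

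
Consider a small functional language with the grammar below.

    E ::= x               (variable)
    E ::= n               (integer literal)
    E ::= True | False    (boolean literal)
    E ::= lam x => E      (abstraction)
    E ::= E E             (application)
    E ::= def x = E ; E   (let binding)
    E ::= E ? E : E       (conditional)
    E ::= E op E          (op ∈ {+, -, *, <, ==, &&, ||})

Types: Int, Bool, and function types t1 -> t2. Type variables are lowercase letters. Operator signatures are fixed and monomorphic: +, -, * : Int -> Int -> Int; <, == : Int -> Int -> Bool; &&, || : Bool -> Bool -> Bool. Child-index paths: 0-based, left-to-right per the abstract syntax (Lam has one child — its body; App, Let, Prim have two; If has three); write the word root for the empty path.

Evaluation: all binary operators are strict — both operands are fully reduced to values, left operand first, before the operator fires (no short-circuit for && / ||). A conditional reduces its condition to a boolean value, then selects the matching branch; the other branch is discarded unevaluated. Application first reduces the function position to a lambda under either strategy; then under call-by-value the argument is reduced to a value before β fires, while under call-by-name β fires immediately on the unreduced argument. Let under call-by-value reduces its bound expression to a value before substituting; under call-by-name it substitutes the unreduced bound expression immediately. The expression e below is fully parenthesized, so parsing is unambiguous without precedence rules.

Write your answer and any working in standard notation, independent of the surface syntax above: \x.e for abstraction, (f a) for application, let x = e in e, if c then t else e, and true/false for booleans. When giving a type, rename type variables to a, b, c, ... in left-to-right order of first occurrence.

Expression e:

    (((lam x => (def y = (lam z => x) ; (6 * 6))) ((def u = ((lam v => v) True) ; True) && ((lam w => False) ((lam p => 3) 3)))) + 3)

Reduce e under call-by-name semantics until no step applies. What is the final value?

Working:
step 0: (((\x.(let y = (\z.x) in (6 * 6))) ((let u = ((\v.v) true) in true) && ((\w.false) ((\p.3) 3)))) + 3)
step 1: [beta@0] ((let y = (\z.((let u = ((\v.v) true) in true) && ((\w.false) ((\p.3) 3)))) in (6 * 6)) + 3)
step 2: [let@0] ((6 * 6) + 3)
step 3: [delta@0] (36 + 3)
step 4: [delta@root] 39

Answer: 39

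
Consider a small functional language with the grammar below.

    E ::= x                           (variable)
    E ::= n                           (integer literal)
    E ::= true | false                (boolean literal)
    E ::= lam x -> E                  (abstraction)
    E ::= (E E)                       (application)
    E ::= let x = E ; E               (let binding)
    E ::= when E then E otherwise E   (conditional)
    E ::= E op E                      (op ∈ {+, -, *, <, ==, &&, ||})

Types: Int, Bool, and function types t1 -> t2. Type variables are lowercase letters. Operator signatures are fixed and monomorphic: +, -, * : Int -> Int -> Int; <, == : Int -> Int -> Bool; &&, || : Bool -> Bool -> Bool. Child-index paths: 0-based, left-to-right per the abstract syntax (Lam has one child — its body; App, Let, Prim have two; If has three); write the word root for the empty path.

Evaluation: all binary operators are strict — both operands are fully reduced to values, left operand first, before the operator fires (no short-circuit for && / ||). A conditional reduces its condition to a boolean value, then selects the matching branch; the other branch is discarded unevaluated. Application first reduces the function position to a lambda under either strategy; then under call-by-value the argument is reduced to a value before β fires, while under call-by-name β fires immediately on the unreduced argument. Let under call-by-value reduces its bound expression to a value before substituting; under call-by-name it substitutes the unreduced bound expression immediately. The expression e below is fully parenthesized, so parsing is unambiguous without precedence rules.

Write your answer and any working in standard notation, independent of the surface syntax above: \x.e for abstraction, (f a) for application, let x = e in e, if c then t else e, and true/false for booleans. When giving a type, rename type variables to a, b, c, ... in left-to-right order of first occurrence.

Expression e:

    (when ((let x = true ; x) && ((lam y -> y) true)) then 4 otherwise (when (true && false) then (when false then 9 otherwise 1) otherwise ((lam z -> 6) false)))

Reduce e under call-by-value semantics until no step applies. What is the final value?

Answer: 4

Derivation:
step 0: (if ((let x = true in x) && ((\y.y) true)) then 4 else (if (true && false) then (if false then 9 else 1) else ((\z.6) false)))
step 1: [let@0.0] (if (true && ((\y.y) true)) then 4 else (if (true && false) then (if false then 9 else 1) else ((\z.6) false)))
step 2: [beta@0.1] (if (true && true) then 4 else (if (true && false) then (if false then 9 else 1) else ((\z.6) false)))
step 3: [delta@0] (if true then 4 else (if (true && false) then (if false then 9 else 1) else ((\z.6) false)))
step 4: [if@root] 4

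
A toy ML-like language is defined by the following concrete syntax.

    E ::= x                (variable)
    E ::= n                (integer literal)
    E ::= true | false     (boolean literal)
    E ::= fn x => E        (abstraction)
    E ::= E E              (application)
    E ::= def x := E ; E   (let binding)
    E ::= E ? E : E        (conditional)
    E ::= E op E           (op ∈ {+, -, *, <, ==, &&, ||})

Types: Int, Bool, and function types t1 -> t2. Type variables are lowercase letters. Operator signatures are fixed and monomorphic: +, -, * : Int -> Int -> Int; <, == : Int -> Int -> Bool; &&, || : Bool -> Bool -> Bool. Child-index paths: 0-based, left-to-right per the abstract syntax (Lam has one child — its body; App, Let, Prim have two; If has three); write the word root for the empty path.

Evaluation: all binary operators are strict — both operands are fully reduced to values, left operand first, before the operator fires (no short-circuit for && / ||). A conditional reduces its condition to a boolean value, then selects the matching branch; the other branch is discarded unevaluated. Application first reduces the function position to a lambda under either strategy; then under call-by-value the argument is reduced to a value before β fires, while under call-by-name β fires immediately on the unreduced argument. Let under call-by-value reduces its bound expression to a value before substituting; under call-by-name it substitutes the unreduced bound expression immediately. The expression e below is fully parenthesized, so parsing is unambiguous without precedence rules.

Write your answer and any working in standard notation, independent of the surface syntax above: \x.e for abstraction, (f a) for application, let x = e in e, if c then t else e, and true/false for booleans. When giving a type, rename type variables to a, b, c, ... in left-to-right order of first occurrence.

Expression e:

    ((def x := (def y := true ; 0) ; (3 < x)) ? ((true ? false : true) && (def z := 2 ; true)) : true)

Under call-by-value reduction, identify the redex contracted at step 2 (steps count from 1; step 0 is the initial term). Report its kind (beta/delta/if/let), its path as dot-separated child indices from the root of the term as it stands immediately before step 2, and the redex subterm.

Trace:
step 0: (if (let x = (let y = true in 0) in (3 < x)) then ((if true then false else true) && (let z = 2 in true)) else true)
step 1: [let@0.0] (if (let x = 0 in (3 < x)) then ((if true then false else true) && (let z = 2 in true)) else true)
step 2: [let@0] (if (3 < 0) then ((if true then false else true) && (let z = 2 in true)) else true)

Answer: let at 0 : (let x = 0 in (3 < x))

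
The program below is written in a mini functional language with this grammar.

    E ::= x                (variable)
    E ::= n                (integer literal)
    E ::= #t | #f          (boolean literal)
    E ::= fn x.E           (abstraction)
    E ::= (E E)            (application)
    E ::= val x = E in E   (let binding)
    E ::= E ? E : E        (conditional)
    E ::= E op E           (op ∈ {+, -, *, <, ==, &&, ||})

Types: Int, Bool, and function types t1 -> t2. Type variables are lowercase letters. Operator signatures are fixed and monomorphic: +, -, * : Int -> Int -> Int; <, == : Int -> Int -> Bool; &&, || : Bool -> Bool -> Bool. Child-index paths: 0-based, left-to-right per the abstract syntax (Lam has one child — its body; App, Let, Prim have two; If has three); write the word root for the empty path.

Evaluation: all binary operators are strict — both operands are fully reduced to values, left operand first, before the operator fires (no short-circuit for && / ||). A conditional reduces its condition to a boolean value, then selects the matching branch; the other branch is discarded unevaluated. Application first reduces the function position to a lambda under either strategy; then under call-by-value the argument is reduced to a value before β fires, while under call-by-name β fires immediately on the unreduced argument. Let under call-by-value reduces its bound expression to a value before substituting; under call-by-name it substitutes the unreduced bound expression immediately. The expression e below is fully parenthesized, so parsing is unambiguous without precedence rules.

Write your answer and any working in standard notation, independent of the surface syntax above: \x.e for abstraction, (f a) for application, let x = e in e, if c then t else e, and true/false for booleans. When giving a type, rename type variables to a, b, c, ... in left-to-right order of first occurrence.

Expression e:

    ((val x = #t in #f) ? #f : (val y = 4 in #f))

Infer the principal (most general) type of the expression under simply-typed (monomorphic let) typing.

Working:
let x : Bool
  unify Bool ~ Bool
let y : Int
  unify Bool ~ Bool

Answer: Bool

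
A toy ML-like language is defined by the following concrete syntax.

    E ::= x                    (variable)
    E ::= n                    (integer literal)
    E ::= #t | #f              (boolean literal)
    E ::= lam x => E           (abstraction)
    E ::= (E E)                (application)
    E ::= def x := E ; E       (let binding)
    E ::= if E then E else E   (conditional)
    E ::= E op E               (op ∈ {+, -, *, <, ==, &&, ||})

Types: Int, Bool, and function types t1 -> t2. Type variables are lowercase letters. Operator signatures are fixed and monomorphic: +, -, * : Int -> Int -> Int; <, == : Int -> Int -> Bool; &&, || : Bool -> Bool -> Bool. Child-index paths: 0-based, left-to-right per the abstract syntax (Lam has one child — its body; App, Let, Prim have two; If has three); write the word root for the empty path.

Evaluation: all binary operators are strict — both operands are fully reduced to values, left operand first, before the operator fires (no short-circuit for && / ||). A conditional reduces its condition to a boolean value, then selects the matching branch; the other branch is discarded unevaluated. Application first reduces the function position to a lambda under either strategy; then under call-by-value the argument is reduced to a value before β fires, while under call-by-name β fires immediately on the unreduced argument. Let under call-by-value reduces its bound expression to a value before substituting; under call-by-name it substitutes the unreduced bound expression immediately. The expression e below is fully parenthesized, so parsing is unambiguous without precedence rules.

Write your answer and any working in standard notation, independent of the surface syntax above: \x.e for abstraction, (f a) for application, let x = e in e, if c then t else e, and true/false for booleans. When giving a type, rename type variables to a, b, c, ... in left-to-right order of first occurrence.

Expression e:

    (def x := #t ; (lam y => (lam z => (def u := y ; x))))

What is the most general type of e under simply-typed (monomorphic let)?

Derivation:
let x : Bool
y : a
let u : a
x : Bool
\z._ : b -> Bool
\y._ : a -> b -> Bool

Answer: a -> b -> Bool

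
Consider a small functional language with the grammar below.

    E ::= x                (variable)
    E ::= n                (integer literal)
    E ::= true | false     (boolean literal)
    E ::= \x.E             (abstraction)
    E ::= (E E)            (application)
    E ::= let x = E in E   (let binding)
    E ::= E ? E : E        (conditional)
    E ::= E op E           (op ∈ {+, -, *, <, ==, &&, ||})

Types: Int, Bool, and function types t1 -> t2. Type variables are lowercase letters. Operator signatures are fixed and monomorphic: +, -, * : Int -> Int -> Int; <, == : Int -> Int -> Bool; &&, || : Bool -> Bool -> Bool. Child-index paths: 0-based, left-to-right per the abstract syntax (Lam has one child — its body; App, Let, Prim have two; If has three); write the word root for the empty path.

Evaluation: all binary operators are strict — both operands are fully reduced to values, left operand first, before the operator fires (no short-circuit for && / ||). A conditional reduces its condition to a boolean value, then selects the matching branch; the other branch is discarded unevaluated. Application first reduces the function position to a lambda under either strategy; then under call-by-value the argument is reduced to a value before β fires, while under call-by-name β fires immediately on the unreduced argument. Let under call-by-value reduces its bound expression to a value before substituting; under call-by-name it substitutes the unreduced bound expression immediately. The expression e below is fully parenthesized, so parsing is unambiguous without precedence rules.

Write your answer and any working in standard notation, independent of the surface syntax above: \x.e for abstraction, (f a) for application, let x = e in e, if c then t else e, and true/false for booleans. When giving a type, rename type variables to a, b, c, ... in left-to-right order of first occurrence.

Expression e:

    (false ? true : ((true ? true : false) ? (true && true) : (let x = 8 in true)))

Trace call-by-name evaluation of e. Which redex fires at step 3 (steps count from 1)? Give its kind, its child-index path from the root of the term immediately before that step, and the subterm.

Derivation:
step 0: (if false then true else (if (if true then true else false) then (true && true) else (let x = 8 in true)))
step 1: [if@root] (if (if true then true else false) then (true && true) else (let x = 8 in true))
step 2: [if@0] (if true then (true && true) else (let x = 8 in true))
step 3: [if@root] (true && true)

Answer: if at root : (if true then (true && true) else (let x = 8 in true))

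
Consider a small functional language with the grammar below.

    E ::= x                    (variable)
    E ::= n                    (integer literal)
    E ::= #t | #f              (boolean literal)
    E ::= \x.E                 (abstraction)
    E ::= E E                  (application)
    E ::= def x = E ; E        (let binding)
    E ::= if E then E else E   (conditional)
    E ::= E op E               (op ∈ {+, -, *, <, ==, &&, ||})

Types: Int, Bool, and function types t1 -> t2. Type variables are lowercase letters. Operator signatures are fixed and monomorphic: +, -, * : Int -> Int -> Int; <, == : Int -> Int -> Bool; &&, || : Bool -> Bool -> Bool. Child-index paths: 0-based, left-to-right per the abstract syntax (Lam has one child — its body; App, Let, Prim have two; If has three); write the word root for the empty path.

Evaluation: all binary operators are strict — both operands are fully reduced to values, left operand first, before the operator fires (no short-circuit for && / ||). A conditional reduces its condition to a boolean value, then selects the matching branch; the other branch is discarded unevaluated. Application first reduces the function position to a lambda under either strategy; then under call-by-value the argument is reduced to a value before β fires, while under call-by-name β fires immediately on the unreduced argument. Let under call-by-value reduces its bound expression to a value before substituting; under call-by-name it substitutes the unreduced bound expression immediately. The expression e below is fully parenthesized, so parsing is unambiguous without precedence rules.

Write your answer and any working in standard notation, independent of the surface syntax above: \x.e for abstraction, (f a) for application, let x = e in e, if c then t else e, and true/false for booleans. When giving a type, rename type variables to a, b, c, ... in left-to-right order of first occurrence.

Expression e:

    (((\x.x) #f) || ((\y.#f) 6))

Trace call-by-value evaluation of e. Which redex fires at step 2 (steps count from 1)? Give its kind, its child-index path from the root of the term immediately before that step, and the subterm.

Derivation:
step 0: (((\x.x) false) || ((\y.false) 6))
step 1: [beta@0] (false || ((\y.false) 6))
step 2: [beta@1] (false || false)

Answer: beta at 1 : ((\y.false) 6)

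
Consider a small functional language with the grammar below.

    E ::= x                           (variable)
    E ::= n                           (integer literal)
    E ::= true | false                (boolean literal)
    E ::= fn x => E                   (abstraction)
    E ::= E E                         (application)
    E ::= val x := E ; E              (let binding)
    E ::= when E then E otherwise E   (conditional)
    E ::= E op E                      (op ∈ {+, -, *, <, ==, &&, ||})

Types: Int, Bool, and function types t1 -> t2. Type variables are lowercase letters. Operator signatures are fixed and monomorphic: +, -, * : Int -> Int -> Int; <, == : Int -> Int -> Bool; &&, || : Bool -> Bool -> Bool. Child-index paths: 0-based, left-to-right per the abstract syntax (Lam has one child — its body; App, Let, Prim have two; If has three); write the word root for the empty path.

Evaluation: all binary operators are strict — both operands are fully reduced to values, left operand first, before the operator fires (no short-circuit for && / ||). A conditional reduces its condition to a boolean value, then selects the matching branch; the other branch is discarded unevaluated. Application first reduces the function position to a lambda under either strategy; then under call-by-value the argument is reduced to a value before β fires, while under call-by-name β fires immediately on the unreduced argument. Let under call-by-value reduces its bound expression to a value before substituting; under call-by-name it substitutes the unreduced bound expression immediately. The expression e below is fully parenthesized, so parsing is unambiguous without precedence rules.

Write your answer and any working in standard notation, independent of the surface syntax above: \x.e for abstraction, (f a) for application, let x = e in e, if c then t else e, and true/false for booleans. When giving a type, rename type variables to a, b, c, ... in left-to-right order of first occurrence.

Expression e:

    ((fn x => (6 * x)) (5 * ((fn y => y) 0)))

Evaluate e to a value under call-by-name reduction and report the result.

Derivation:
step 0: ((\x.(6 * x)) (5 * ((\y.y) 0)))
step 1: [beta@root] (6 * (5 * ((\y.y) 0)))
step 2: [beta@1.1] (6 * (5 * 0))
step 3: [delta@1] (6 * 0)
step 4: [delta@root] 0

Answer: 0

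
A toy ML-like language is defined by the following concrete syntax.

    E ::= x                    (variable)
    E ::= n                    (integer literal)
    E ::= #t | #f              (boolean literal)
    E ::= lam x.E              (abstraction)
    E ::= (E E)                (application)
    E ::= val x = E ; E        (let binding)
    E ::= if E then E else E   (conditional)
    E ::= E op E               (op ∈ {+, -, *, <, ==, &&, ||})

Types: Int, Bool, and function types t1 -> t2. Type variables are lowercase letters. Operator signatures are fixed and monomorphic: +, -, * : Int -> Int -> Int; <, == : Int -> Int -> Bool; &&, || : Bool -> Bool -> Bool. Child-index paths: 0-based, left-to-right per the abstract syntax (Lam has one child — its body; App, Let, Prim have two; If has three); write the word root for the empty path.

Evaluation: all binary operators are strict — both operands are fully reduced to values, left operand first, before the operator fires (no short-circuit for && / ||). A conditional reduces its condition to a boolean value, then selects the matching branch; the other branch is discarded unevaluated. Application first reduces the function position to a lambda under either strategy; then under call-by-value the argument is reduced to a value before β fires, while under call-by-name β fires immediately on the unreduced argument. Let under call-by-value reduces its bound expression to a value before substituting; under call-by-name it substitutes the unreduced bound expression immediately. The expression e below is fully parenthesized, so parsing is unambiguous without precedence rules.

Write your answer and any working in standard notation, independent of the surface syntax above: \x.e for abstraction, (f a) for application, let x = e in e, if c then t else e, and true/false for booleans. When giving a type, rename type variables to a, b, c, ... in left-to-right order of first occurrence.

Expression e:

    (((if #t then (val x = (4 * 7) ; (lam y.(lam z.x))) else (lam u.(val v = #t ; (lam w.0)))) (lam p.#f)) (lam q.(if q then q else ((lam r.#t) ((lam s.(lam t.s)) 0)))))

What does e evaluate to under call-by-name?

Answer: 28

Working:
step 0: (((if true then (let x = (4 * 7) in (\y.(\z.x))) else (\u.(let v = true in (\w.0)))) (\p.false)) (\q.(if q then q else ((\r.true) ((\s.(\t.s)) 0)))))
step 1: [if@0.0] (((let x = (4 * 7) in (\y.(\z.x))) (\p.false)) (\q.(if q then q else ((\r.true) ((\s.(\t.s)) 0)))))
step 2: [let@0.0] (((\y.(\z.(4 * 7))) (\p.false)) (\q.(if q then q else ((\r.true) ((\s.(\t.s)) 0)))))
step 3: [beta@0] ((\z.(4 * 7)) (\q.(if q then q else ((\r.true) ((\s.(\t.s)) 0)))))
step 4: [beta@root] (4 * 7)
step 5: [delta@root] 28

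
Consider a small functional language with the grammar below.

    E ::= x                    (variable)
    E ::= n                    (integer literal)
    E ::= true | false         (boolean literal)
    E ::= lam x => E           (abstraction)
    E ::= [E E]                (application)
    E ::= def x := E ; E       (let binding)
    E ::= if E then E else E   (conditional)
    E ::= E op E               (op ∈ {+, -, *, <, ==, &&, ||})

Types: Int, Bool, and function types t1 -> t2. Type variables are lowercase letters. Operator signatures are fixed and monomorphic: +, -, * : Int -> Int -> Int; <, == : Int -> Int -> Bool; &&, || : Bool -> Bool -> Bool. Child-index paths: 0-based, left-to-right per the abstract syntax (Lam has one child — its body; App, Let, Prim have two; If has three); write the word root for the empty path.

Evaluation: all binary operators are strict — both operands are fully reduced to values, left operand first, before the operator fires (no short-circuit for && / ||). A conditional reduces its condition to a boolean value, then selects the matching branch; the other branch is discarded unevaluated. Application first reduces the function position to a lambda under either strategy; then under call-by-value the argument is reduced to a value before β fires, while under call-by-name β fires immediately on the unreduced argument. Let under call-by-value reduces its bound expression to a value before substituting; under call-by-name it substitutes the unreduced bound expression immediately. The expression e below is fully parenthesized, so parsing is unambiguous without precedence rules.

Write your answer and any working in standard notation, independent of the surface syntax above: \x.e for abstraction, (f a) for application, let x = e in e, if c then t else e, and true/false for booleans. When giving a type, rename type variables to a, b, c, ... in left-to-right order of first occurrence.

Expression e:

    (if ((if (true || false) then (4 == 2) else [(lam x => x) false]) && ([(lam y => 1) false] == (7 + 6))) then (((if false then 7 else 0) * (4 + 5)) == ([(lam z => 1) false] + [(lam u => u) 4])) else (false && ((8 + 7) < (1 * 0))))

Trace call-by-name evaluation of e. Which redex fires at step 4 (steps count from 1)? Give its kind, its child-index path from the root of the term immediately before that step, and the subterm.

Answer: beta at 0.1.0 : ((\y.1) false)

Derivation:
step 0: (if ((if (true || false) then (4 == 2) else ((\x.x) false)) && (((\y.1) false) == (7 + 6))) then (((if false then 7 else 0) * (4 + 5)) == (((\z.1) false) + ((\u.u) 4))) else (false && ((8 + 7) < (1 * 0))))
step 1: [delta@0.0.0] (if ((if true then (4 == 2) else ((\x.x) false)) && (((\y.1) false) == (7 + 6))) then (((if false then 7 else 0) * (4 + 5)) == (((\z.1) false) + ((\u.u) 4))) else (false && ((8 + 7) < (1 * 0))))
step 2: [if@0.0] (if ((4 == 2) && (((\y.1) false) == (7 + 6))) then (((if false then 7 else 0) * (4 + 5)) == (((\z.1) false) + ((\u.u) 4))) else (false && ((8 + 7) < (1 * 0))))
step 3: [delta@0.0] (if (false && (((\y.1) false) == (7 + 6))) then (((if false then 7 else 0) * (4 + 5)) == (((\z.1) false) + ((\u.u) 4))) else (false && ((8 + 7) < (1 * 0))))
step 4: [beta@0.1.0] (if (false && (1 == (7 + 6))) then (((if false then 7 else 0) * (4 + 5)) == (((\z.1) false) + ((\u.u) 4))) else (false && ((8 + 7) < (1 * 0))))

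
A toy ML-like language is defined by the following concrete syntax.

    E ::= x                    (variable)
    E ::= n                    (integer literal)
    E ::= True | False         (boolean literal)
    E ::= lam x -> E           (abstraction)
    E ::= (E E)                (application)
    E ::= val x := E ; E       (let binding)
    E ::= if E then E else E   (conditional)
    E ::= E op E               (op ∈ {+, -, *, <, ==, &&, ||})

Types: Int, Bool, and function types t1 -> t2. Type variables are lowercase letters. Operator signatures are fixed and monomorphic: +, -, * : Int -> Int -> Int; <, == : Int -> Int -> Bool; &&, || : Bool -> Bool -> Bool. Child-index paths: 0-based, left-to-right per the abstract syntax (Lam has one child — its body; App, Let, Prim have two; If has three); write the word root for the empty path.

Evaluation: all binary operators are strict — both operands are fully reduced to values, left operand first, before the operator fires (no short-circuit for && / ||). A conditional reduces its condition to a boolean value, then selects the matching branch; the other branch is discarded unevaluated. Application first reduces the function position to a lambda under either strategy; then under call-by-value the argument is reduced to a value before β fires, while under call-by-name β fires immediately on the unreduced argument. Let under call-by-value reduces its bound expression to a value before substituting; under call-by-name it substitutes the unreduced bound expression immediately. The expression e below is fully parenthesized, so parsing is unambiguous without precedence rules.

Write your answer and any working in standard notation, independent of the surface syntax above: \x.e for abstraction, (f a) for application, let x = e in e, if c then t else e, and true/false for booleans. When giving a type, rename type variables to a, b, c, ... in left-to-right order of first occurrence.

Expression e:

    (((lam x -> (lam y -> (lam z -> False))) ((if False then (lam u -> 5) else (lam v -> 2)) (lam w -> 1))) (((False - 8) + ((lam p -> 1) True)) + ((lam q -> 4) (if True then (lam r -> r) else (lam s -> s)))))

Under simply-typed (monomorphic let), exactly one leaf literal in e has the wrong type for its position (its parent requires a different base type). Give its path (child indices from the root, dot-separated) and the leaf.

Derivation:
\z._ : c -> Bool
\y._ : b -> c -> Bool
\x._ : a -> b -> c -> Bool
  unify Bool ~ Bool
\u._ : d -> Int
\v._ : e -> Int
  unify d -> Int ~ e -> Int
  unify d ~ e
  unify Int ~ Int
\w._ : f -> Int
  unify e -> Int ~ (f -> Int) -> g
  unify e ~ f -> Int
  unify Int ~ g
_ _ : Int
  unify a -> b -> c -> Bool ~ Int -> h
  unify a ~ Int
  unify b -> c -> Bool ~ h
_ _ : b -> c -> Bool
  unify Bool ~ Int
  FAIL: mismatch Bool ~ Int

Answer: 1.0.0.0 : false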